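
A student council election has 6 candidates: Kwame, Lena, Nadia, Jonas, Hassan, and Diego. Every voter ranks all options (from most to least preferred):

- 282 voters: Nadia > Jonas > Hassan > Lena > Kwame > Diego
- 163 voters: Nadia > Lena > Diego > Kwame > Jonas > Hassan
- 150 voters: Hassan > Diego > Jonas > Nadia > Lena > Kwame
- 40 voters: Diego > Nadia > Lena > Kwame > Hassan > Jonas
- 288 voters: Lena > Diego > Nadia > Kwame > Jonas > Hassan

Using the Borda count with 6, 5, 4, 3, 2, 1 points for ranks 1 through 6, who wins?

Kwame: 282·2 + 163·3 + 150·1 + 40·3 + 288·3 = 2187
Lena: 282·3 + 163·5 + 150·2 + 40·4 + 288·6 = 3849
Nadia: 282·6 + 163·6 + 150·3 + 40·5 + 288·4 = 4472
Jonas: 282·5 + 163·2 + 150·4 + 40·1 + 288·2 = 2952
Hassan: 282·4 + 163·1 + 150·6 + 40·2 + 288·1 = 2559
Diego: 282·1 + 163·4 + 150·5 + 40·6 + 288·5 = 3364
Nadia has the highest Borda score (4472).

Nadia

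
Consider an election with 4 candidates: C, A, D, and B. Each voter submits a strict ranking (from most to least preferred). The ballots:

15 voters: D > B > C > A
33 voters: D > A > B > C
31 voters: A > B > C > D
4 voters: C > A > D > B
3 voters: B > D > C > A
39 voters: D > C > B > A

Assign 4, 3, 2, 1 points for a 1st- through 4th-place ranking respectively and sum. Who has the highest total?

D

C: 15·2 + 33·1 + 31·2 + 4·4 + 3·2 + 39·3 = 264
A: 15·1 + 33·3 + 31·4 + 4·3 + 3·1 + 39·1 = 292
D: 15·4 + 33·4 + 31·1 + 4·2 + 3·3 + 39·4 = 396
B: 15·3 + 33·2 + 31·3 + 4·1 + 3·4 + 39·2 = 298
D has the highest Borda score (396).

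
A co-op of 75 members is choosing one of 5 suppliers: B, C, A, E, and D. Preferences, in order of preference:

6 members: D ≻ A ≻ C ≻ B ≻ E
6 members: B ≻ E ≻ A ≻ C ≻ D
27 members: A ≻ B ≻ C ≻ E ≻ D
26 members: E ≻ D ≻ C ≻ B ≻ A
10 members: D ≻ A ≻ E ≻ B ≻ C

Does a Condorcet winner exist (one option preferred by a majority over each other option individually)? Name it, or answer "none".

Checking pairwise contests:
A beats B 43–32.
B beats C 43–32.
D beats A 42–33.
B beats E 39–36.
E beats D 59–16.
Every option loses at least one head-to-head, so there is no Condorcet winner.

none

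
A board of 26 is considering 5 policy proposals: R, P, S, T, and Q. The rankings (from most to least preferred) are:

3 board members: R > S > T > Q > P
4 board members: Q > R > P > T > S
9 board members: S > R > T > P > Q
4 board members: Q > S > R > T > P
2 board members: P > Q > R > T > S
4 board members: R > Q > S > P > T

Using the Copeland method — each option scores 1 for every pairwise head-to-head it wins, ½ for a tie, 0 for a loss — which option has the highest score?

R: beats P, T, and Q; ties S → score 3.5.
P: loses to R, S, T, and Q → score 0.
S: beats P and T; ties R; loses to Q → score 2.5.
T: beats P; loses to R, S, and Q → score 1.
Q: beats P, S, and T; loses to R → score 3.
R has the best pairwise record.

R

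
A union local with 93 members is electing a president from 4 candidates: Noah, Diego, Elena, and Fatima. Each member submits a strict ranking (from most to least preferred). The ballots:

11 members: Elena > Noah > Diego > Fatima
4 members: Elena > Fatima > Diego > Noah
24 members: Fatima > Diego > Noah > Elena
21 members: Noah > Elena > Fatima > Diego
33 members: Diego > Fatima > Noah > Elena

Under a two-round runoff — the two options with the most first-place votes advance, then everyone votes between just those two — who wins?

Round 1 first-place votes: Noah 21, Diego 33, Elena 15, Fatima 24.
Diego and Fatima advance.
Runoff: Diego is preferred to Fatima by 44 voters; Fatima by 49.
Fatima wins the runoff.

Fatima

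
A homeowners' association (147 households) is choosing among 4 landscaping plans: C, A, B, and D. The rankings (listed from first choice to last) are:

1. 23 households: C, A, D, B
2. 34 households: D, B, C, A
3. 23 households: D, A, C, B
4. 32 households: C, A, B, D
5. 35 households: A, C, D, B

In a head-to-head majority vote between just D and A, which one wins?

Voters preferring D to A: 57; preferring A to D: 90.
A wins the head-to-head.

A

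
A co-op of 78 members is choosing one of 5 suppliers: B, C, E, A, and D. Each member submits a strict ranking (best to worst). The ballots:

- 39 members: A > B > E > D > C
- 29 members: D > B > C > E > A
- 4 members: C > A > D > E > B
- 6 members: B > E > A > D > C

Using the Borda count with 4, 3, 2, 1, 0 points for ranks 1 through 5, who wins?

B: 39·3 + 29·3 + 4·0 + 6·4 = 228
C: 39·0 + 29·2 + 4·4 + 6·0 = 74
E: 39·2 + 29·1 + 4·1 + 6·3 = 129
A: 39·4 + 29·0 + 4·3 + 6·2 = 180
D: 39·1 + 29·4 + 4·2 + 6·1 = 169
B has the highest Borda score (228).

B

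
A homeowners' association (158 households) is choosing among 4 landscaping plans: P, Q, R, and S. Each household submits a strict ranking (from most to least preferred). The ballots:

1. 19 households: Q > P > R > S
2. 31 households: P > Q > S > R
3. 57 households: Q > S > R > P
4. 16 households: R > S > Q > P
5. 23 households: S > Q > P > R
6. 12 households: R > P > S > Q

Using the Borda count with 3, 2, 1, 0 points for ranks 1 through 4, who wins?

Q

P: 19·2 + 31·3 + 57·0 + 16·0 + 23·1 + 12·2 = 178
Q: 19·3 + 31·2 + 57·3 + 16·1 + 23·2 + 12·0 = 352
R: 19·1 + 31·0 + 57·1 + 16·3 + 23·0 + 12·3 = 160
S: 19·0 + 31·1 + 57·2 + 16·2 + 23·3 + 12·1 = 258
Q has the highest Borda score (352).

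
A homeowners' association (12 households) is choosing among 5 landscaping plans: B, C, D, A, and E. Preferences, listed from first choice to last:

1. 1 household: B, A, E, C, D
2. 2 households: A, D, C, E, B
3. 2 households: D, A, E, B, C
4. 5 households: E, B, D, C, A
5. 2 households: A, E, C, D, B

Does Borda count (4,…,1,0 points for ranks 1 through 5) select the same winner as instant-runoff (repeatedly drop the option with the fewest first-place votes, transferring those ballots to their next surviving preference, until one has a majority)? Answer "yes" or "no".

no

Borda — scores: B 21, C 14, D 26, A 25, E 34. Winner: E.
Instant-runoff — R1 B 1, C 0, D 2, A 4, E 5 (C out); R2 B 1, D 2, A 4, E 5 (B out); R3 D 2, A 5, E 5 (D out); R4 A 7, E 5 (A winner). Winner: A.
The two methods disagree.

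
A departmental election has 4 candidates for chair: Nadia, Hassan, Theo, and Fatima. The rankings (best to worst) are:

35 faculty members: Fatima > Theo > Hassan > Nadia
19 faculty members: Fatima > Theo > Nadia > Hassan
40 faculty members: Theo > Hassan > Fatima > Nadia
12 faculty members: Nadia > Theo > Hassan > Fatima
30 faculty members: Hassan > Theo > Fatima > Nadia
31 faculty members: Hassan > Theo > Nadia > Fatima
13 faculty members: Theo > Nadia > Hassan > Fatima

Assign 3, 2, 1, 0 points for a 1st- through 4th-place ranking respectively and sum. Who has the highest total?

Nadia: 35·0 + 19·1 + 40·0 + 12·3 + 30·0 + 31·1 + 13·2 = 112
Hassan: 35·1 + 19·0 + 40·2 + 12·1 + 30·3 + 31·3 + 13·1 = 323
Theo: 35·2 + 19·2 + 40·3 + 12·2 + 30·2 + 31·2 + 13·3 = 413
Fatima: 35·3 + 19·3 + 40·1 + 12·0 + 30·1 + 31·0 + 13·0 = 232
Theo has the highest Borda score (413).

Theo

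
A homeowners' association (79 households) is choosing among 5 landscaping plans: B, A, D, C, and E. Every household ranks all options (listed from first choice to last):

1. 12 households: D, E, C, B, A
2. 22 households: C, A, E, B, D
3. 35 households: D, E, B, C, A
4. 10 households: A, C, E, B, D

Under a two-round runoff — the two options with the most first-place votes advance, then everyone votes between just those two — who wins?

D

Round 1 first-place votes: B 0, A 10, D 47, C 22, E 0.
D and C advance.
Runoff: D is preferred to C by 47 voters; C by 32.
D wins the runoff.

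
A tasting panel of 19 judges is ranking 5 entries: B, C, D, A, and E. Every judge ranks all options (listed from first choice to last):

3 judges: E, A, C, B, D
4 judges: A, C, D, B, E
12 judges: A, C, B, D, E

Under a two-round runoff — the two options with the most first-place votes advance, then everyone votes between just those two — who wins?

A

Round 1 first-place votes: B 0, C 0, D 0, A 16, E 3.
A and E advance.
Runoff: A is preferred to E by 16 voters; E by 3.
A wins the runoff.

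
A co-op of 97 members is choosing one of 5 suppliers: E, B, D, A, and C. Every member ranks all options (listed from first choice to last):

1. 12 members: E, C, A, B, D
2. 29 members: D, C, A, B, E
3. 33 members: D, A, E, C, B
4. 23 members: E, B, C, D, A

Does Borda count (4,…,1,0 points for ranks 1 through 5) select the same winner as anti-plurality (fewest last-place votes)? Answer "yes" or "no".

no

Borda — scores: E 206, B 110, D 271, A 181, C 202. Winner: D.
Anti-plurality — last-place votes: E 29, B 33, D 12, A 23, C 0. Winner: C.
The two methods disagree.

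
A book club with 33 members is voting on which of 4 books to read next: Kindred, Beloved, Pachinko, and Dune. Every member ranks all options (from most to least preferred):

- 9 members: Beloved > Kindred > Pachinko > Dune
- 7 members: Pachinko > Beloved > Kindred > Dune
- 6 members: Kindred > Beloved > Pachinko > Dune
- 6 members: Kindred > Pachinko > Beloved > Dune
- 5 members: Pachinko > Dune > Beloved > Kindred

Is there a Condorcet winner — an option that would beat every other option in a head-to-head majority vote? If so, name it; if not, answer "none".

none

Checking pairwise contests:
Beloved beats Kindred 21–12.
Pachinko beats Beloved 18–15.
Kindred beats Pachinko 21–12.
Kindred beats Dune 28–5.
Every option loses at least one head-to-head, so there is no Condorcet winner.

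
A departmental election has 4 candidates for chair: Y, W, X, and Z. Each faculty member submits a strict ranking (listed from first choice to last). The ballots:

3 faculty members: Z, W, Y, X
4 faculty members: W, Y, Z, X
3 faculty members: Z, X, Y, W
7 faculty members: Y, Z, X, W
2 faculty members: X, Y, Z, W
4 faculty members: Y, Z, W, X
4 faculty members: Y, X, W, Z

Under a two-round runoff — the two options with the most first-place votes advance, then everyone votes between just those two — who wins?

Round 1 first-place votes: Y 15, W 4, X 2, Z 6.
Y and Z advance.
Runoff: Y is preferred to Z by 21 voters; Z by 6.
Y wins the runoff.

Y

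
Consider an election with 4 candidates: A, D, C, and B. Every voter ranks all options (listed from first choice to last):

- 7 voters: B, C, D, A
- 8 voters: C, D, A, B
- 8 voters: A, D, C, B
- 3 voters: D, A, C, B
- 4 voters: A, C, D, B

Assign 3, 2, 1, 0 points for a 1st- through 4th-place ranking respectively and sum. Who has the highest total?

A: 7·0 + 8·1 + 8·3 + 3·2 + 4·3 = 50
D: 7·1 + 8·2 + 8·2 + 3·3 + 4·1 = 52
C: 7·2 + 8·3 + 8·1 + 3·1 + 4·2 = 57
B: 7·3 + 8·0 + 8·0 + 3·0 + 4·0 = 21
C has the highest Borda score (57).

C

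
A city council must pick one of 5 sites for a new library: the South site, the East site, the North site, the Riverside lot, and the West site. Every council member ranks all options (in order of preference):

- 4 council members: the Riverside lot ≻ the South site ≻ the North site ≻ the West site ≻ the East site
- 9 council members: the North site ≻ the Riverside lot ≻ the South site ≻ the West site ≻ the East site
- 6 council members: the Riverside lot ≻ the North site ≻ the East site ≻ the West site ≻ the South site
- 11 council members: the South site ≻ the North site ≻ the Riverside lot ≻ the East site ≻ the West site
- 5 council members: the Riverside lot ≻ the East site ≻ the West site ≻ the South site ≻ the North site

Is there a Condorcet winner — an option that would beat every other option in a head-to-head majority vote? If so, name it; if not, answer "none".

none

Checking pairwise contests:
the Riverside lot beats the South site 24–11.
the South site beats the East site 24–11.
the South site beats the North site 20–15.
the North site beats the Riverside lot 20–15.
the South site beats the West site 24–11.
Every option loses at least one head-to-head, so there is no Condorcet winner.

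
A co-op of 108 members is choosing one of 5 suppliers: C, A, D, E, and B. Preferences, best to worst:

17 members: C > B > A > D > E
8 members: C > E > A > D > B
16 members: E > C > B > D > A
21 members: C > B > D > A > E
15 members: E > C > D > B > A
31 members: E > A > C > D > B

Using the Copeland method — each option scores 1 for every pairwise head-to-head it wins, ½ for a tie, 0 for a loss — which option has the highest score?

C: beats A, D, and B; loses to E → score 3.
A: beats D; loses to C, E, and B → score 1.
D: ties B; loses to C, A, and E → score 0.5.
E: beats C, A, D, and B → score 4.
B: beats A; ties D; loses to C and E → score 1.5.
E has the best pairwise record.

E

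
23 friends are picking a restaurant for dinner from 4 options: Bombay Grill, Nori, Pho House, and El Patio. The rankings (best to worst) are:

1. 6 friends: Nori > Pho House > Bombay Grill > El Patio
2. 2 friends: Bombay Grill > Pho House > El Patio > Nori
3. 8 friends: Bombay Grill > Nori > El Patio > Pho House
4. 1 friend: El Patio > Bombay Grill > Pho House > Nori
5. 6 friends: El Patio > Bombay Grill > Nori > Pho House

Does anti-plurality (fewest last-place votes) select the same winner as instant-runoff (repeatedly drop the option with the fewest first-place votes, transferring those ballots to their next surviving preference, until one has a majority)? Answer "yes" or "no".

yes

Anti-plurality — last-place votes: Bombay Grill 0, Nori 3, Pho House 14, El Patio 6. Winner: Bombay Grill.
Instant-runoff — R1 Bombay Grill 10, Nori 6, Pho House 0, El Patio 7 (Pho House out); R2 Bombay Grill 10, Nori 6, El Patio 7 (Nori out); R3 Bombay Grill 16, El Patio 7 (Bombay Grill winner). Winner: Bombay Grill.
The two methods agree.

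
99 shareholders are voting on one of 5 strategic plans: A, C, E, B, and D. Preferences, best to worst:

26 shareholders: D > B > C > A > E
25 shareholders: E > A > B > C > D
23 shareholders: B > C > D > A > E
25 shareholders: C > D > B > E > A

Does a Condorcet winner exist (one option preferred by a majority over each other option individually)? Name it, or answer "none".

Checking pairwise contests:
C beats A 74–25.
B beats C 74–25.
C beats E 74–25.
D beats B 51–48.
C beats D 73–26.
Every option loses at least one head-to-head, so there is no Condorcet winner.

none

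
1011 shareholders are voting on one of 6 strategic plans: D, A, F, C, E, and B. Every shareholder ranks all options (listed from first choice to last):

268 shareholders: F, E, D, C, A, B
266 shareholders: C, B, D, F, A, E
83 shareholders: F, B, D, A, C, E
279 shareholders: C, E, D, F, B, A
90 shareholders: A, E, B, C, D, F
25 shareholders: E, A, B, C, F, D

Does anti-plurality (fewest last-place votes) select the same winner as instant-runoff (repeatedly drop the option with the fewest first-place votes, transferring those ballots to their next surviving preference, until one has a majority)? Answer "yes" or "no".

yes

Anti-plurality — last-place votes: D 25, A 279, F 90, C 0, E 349, B 268. Winner: C.
Instant-runoff — R1 D 0, A 90, F 351, C 545, E 25, B 0 (C winner). Winner: C.
The two methods agree.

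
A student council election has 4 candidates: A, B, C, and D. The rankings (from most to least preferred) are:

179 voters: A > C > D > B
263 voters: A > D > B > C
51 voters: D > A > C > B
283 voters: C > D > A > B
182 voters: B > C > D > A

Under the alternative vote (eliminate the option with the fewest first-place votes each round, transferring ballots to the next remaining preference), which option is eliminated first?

Round 1: A 442, B 182, C 283, D 51. Eliminate D.

D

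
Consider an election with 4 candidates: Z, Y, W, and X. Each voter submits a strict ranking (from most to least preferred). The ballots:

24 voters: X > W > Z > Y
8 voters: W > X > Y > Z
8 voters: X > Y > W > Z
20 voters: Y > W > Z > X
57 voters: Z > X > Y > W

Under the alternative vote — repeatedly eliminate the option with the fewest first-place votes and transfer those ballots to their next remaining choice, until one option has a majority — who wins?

Z

Round 1: Z 57, Y 20, W 8, X 32. Eliminate W.
Round 2: Z 57, Y 20, X 40. Eliminate Y.
Round 3: Z 77, X 40. Z has a majority.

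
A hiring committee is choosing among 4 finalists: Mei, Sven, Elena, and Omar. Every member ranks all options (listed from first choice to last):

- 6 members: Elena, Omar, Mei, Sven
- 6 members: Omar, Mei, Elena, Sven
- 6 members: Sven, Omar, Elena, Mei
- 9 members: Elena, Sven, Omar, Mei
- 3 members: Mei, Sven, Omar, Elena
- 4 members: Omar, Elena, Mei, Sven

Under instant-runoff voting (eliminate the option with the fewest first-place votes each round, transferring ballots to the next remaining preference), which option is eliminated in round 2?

Round 1: Mei 3, Sven 6, Elena 15, Omar 10. Eliminate Mei.
Round 2: Sven 9, Elena 15, Omar 10. Eliminate Sven.

Sven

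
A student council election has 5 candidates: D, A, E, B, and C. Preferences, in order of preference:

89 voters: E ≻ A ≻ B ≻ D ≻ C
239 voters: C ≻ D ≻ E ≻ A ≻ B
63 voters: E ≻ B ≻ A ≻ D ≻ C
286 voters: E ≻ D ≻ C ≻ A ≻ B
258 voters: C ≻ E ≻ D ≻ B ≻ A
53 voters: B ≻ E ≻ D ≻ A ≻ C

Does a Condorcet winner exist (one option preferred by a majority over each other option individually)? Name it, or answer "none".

C

C vs D: 497–491 for C.
C vs A: 783–205 for C.
C vs E: 497–491 for C.
C vs B: 783–205 for C.
C beats every other option head-to-head.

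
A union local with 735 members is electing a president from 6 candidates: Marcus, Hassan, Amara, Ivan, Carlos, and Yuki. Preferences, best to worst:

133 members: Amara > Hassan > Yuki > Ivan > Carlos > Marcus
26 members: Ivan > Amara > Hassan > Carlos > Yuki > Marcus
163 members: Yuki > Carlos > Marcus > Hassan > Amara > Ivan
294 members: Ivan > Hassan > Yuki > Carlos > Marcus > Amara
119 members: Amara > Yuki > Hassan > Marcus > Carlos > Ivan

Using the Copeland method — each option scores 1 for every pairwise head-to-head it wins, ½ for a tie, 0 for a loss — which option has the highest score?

Hassan

Marcus: beats Amara; loses to Hassan, Ivan, Carlos, and Yuki → score 1.
Hassan: beats Marcus, Amara, Ivan, Carlos, and Yuki → score 5.
Amara: beats Ivan; loses to Marcus, Hassan, Carlos, and Yuki → score 1.
Ivan: beats Marcus and Carlos; loses to Hassan, Amara, and Yuki → score 2.
Carlos: beats Marcus and Amara; loses to Hassan, Ivan, and Yuki → score 2.
Yuki: beats Marcus, Amara, Ivan, and Carlos; loses to Hassan → score 4.
Hassan has the best pairwise record.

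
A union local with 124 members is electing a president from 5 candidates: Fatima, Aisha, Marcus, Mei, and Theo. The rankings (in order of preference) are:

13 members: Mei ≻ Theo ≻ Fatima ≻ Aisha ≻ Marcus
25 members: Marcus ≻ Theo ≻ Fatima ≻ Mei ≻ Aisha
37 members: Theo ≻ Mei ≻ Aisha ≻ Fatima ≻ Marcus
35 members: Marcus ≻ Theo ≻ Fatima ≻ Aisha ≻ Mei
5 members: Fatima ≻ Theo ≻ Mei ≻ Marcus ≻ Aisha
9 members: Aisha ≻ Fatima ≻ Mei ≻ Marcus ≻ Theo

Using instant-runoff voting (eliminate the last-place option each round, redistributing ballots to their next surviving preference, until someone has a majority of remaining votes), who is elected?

Round 1: Fatima 5, Aisha 9, Marcus 60, Mei 13, Theo 37. Eliminate Fatima.
Round 2: Aisha 9, Marcus 60, Mei 13, Theo 42. Eliminate Aisha.
Round 3: Marcus 60, Mei 22, Theo 42. Eliminate Mei.
Round 4: Marcus 69, Theo 55. Marcus has a majority.

Marcus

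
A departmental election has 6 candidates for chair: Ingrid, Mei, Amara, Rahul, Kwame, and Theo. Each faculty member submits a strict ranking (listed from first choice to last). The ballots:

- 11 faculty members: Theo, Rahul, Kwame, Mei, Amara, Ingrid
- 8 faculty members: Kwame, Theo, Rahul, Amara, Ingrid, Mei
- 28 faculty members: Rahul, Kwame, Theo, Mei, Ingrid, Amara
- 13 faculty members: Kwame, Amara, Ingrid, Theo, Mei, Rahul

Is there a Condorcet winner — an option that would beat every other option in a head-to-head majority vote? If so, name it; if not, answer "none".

none

Checking pairwise contests:
Mei beats Ingrid 39–21.
Rahul beats Mei 47–13.
Mei beats Amara 39–21.
Theo beats Rahul 32–28.
Rahul beats Kwame 39–21.
Kwame beats Theo 49–11.
Every option loses at least one head-to-head, so there is no Condorcet winner.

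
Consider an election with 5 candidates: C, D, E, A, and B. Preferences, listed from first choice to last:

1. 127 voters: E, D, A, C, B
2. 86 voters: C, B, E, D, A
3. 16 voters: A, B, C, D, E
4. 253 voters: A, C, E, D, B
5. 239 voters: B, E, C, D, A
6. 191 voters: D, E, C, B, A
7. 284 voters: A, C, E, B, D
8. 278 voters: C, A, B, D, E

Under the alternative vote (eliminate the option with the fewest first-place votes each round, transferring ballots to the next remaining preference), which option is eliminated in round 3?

D

Round 1: C 364, D 191, E 127, A 553, B 239. Eliminate E.
Round 2: C 364, D 318, A 553, B 239. Eliminate B.
Round 3: C 603, D 318, A 553. Eliminate D.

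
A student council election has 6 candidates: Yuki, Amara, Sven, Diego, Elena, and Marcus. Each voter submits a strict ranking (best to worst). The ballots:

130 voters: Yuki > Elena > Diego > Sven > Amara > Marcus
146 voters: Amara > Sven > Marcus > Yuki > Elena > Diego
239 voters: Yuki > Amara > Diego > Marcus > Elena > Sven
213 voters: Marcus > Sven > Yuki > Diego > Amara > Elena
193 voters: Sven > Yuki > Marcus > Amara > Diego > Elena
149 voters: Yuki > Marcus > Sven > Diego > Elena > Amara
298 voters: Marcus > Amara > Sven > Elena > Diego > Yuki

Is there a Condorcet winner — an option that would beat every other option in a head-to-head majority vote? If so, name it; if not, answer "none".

none

Checking pairwise contests:
Sven beats Yuki 850–518.
Yuki beats Amara 924–444.
Marcus beats Sven 899–469.
Yuki beats Diego 1070–298.
Yuki beats Elena 1070–298.
Yuki beats Marcus 711–657.
Every option loses at least one head-to-head, so there is no Condorcet winner.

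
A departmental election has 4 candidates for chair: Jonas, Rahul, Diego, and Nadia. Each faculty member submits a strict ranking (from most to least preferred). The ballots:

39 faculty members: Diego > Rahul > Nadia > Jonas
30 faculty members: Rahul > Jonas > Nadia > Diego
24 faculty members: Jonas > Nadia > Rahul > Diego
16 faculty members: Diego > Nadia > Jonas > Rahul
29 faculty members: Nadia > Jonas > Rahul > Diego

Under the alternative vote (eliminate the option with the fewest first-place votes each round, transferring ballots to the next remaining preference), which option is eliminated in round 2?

Rahul

Round 1: Jonas 24, Rahul 30, Diego 55, Nadia 29. Eliminate Jonas.
Round 2: Rahul 30, Diego 55, Nadia 53. Eliminate Rahul.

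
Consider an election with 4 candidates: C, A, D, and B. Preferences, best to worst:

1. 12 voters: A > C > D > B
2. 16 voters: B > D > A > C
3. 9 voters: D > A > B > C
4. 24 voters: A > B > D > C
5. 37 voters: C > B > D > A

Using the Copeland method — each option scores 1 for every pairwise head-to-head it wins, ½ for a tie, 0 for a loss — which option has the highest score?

B

C: ties D and B; loses to A → score 1.
A: beats C; loses to D and B → score 1.
D: beats A; ties C; loses to B → score 1.5.
B: beats A and D; ties C → score 2.5.
B has the best pairwise record.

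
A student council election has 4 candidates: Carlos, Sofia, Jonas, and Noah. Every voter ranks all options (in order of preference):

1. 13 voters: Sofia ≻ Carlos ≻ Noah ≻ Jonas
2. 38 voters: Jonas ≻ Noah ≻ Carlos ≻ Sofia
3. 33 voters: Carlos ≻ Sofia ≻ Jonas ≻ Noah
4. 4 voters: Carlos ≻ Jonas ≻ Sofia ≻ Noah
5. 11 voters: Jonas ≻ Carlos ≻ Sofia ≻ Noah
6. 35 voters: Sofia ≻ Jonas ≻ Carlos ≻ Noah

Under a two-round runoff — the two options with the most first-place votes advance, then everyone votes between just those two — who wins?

Sofia

Round 1 first-place votes: Carlos 37, Sofia 48, Jonas 49, Noah 0.
Jonas and Sofia advance.
Runoff: Jonas is preferred to Sofia by 53 voters; Sofia by 81.
Sofia wins the runoff.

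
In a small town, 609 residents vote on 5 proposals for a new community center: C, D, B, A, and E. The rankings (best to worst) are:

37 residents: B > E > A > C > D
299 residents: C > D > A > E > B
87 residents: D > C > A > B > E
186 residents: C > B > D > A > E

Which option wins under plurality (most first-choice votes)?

First-place votes: C 485, D 87, B 37, A 0, E 0.
C has the most first-place votes.

C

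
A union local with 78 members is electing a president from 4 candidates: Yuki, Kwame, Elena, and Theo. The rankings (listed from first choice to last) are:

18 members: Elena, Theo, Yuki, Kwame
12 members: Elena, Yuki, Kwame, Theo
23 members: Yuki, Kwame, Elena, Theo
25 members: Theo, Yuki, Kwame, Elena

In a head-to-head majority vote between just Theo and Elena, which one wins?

Voters preferring Theo to Elena: 25; preferring Elena to Theo: 53.
Elena wins the head-to-head.

Elena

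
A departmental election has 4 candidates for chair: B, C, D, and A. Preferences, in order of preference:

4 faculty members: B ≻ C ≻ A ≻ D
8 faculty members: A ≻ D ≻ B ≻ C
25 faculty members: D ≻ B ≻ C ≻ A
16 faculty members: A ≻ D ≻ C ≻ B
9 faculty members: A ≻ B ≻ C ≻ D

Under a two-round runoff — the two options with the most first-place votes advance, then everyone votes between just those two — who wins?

A

Round 1 first-place votes: B 4, C 0, D 25, A 33.
A and D advance.
Runoff: A is preferred to D by 37 voters; D by 25.
A wins the runoff.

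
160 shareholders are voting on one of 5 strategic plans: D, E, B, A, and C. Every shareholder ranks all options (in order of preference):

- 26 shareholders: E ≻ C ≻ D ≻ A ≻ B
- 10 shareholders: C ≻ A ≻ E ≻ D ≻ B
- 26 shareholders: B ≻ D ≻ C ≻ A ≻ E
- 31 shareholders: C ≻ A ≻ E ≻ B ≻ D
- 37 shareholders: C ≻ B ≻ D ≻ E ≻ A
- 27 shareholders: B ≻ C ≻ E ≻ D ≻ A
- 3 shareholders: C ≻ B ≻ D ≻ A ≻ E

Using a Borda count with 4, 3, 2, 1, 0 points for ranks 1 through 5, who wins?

D: 26·2 + 10·1 + 26·3 + 31·0 + 37·2 + 27·1 + 3·2 = 247
E: 26·4 + 10·2 + 26·0 + 31·2 + 37·1 + 27·2 + 3·0 = 277
B: 26·0 + 10·0 + 26·4 + 31·1 + 37·3 + 27·4 + 3·3 = 363
A: 26·1 + 10·3 + 26·1 + 31·3 + 37·0 + 27·0 + 3·1 = 178
C: 26·3 + 10·4 + 26·2 + 31·4 + 37·4 + 27·3 + 3·4 = 535
C has the highest Borda score (535).

C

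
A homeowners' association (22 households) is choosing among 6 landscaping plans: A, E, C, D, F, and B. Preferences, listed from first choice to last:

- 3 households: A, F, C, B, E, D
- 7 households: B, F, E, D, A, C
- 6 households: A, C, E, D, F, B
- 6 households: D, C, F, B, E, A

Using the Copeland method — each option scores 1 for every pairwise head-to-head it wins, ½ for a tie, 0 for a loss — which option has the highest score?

A: beats C; loses to E, D, F, and B → score 1.
E: beats A and D; loses to C, F, and B → score 2.
C: beats E, F, and B; loses to A and D → score 3.
D: beats A, C, F, and B; loses to E → score 4.
F: beats A, E, and B; loses to C and D → score 3.
B: beats A and E; loses to C, D, and F → score 2.
D has the best pairwise record.

D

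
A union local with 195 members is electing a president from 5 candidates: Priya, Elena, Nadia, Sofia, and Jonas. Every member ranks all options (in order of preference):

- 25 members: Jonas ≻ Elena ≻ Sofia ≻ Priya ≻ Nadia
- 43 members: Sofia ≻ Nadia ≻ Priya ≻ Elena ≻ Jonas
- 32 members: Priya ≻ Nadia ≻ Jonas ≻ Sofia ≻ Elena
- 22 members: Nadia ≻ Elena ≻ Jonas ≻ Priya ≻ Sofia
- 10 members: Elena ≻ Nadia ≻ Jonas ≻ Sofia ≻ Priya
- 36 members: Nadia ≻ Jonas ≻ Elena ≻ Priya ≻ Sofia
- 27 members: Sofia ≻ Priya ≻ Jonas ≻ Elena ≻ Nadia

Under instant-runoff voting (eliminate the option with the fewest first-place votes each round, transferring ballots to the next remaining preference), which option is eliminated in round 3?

Round 1: Priya 32, Elena 10, Nadia 58, Sofia 70, Jonas 25. Eliminate Elena.
Round 2: Priya 32, Nadia 68, Sofia 70, Jonas 25. Eliminate Jonas.
Round 3: Priya 32, Nadia 68, Sofia 95. Eliminate Priya.

Priya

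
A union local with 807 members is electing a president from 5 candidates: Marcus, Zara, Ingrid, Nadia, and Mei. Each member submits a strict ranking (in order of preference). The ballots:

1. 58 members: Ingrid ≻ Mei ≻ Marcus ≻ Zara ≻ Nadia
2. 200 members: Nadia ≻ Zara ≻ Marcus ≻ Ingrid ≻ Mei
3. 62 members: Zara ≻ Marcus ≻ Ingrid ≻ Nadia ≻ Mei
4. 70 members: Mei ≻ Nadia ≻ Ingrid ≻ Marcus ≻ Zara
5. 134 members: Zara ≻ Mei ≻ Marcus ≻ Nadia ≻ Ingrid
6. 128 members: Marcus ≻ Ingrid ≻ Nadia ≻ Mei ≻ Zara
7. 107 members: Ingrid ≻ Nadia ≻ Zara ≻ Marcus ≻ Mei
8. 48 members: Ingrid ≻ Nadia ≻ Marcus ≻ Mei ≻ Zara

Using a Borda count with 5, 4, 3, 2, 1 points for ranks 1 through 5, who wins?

Nadia

Marcus: 58·3 + 200·3 + 62·4 + 70·2 + 134·3 + 128·5 + 107·2 + 48·3 = 2562
Zara: 58·2 + 200·4 + 62·5 + 70·1 + 134·5 + 128·1 + 107·3 + 48·1 = 2463
Ingrid: 58·5 + 200·2 + 62·3 + 70·3 + 134·1 + 128·4 + 107·5 + 48·5 = 2507
Nadia: 58·1 + 200·5 + 62·2 + 70·4 + 134·2 + 128·3 + 107·4 + 48·4 = 2734
Mei: 58·4 + 200·1 + 62·1 + 70·5 + 134·4 + 128·2 + 107·1 + 48·2 = 1839
Nadia has the highest Borda score (2734).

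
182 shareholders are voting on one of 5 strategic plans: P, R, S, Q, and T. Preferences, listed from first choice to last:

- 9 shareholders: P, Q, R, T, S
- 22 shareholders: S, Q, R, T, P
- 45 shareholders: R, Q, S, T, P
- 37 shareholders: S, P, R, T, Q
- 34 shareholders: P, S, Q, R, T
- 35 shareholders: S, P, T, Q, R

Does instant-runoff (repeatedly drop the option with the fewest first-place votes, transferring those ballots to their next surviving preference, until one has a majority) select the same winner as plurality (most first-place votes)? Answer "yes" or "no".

Instant-runoff — R1 P 43, R 45, S 94, Q 0, T 0 (S winner). Winner: S.
Plurality — first-place votes: P 43, R 45, S 94, Q 0, T 0. Winner: S.
The two methods agree.

yes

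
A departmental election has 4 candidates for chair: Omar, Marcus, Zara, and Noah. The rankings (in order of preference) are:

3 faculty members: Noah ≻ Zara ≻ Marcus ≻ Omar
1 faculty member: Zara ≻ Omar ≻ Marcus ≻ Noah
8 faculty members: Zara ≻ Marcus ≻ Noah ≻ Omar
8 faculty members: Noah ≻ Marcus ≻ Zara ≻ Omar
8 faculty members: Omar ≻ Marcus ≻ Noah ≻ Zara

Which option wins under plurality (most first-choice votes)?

First-place votes: Omar 8, Marcus 0, Zara 9, Noah 11.
Noah has the most first-place votes.

Noah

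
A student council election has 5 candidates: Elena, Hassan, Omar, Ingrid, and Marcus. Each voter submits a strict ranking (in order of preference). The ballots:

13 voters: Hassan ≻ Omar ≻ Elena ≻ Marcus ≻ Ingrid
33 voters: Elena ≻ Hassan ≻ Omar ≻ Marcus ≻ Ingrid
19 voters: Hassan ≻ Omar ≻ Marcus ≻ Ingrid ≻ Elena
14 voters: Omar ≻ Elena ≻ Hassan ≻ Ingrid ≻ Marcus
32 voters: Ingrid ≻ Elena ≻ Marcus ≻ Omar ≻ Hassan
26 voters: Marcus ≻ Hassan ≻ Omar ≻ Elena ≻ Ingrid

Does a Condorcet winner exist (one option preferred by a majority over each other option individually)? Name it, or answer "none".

none

Checking pairwise contests:
Omar beats Elena 72–65.
Elena beats Hassan 79–58.
Hassan beats Omar 91–46.
Elena beats Ingrid 86–51.
Elena beats Marcus 92–45.
Every option loses at least one head-to-head, so there is no Condorcet winner.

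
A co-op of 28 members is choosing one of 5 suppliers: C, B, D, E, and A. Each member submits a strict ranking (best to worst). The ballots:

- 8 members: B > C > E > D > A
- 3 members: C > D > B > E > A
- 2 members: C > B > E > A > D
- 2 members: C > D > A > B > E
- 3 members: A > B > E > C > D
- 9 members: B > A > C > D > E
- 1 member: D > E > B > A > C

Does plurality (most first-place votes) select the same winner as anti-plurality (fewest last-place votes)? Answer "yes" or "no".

Plurality — first-place votes: C 7, B 17, D 1, E 0, A 3. Winner: B.
Anti-plurality — last-place votes: C 1, B 0, D 5, E 11, A 11. Winner: B.
The two methods agree.

yes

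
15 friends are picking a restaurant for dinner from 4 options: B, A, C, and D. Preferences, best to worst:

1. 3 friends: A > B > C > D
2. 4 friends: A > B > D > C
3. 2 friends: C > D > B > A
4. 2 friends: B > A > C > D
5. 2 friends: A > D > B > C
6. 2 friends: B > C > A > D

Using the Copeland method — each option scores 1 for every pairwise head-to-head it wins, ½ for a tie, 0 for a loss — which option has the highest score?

B: beats C and D; loses to A → score 2.
A: beats B, C, and D → score 3.
C: beats D; loses to B and A → score 1.
D: loses to B, A, and C → score 0.
A has the best pairwise record.

A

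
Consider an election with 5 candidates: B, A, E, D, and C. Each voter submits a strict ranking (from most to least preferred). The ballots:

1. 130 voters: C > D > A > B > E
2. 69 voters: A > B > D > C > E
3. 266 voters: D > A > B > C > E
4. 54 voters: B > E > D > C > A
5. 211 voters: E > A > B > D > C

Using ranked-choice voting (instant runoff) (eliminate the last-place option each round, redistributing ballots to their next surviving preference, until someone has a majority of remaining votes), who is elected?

D

Round 1: B 54, A 69, E 211, D 266, C 130. Eliminate B.
Round 2: A 69, E 265, D 266, C 130. Eliminate A.
Round 3: E 265, D 335, C 130. Eliminate C.
Round 4: E 265, D 465. D has a majority.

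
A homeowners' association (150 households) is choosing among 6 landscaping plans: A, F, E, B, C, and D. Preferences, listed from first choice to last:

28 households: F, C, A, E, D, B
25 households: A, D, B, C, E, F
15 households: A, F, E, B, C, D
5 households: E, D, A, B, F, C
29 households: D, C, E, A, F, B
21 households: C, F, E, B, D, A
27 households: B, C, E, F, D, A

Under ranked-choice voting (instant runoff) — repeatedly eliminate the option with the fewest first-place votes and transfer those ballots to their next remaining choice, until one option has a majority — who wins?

F

Round 1: A 40, F 28, E 5, B 27, C 21, D 29. Eliminate E.
Round 2: A 40, F 28, B 27, C 21, D 34. Eliminate C.
Round 3: A 40, F 49, B 27, D 34. Eliminate B.
Round 4: A 40, F 76, D 34. F has a majority.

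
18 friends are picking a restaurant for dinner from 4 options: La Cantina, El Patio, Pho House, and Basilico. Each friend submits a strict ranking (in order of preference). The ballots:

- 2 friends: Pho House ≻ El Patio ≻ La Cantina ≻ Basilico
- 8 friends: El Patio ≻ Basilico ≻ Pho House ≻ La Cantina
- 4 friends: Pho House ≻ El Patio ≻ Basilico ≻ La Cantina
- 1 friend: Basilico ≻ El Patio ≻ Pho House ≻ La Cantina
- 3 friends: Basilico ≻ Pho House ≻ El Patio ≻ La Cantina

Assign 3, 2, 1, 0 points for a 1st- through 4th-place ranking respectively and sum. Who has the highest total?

La Cantina: 2·1 + 8·0 + 4·0 + 1·0 + 3·0 = 2
El Patio: 2·2 + 8·3 + 4·2 + 1·2 + 3·1 = 41
Pho House: 2·3 + 8·1 + 4·3 + 1·1 + 3·2 = 33
Basilico: 2·0 + 8·2 + 4·1 + 1·3 + 3·3 = 32
El Patio has the highest Borda score (41).

El Patio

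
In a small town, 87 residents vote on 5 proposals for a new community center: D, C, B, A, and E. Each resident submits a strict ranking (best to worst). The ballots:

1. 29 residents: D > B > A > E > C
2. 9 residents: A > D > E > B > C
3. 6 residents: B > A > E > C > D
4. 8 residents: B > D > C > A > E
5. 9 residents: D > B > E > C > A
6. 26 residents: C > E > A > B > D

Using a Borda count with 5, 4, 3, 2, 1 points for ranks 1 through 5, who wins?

D: 29·5 + 9·4 + 6·1 + 8·4 + 9·5 + 26·1 = 290
C: 29·1 + 9·1 + 6·2 + 8·3 + 9·2 + 26·5 = 222
B: 29·4 + 9·2 + 6·5 + 8·5 + 9·4 + 26·2 = 292
A: 29·3 + 9·5 + 6·4 + 8·2 + 9·1 + 26·3 = 259
E: 29·2 + 9·3 + 6·3 + 8·1 + 9·3 + 26·4 = 242
B has the highest Borda score (292).

B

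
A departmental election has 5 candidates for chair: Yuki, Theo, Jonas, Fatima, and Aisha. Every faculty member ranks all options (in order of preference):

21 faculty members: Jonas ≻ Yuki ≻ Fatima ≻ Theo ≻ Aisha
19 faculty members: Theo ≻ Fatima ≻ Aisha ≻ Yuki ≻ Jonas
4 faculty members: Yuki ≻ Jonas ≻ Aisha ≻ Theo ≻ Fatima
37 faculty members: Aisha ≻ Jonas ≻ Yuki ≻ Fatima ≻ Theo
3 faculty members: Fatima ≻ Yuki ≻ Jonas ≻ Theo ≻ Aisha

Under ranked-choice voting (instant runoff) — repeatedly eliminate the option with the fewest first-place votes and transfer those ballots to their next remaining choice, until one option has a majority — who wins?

Aisha

Round 1: Yuki 4, Theo 19, Jonas 21, Fatima 3, Aisha 37. Eliminate Fatima.
Round 2: Yuki 7, Theo 19, Jonas 21, Aisha 37. Eliminate Yuki.
Round 3: Theo 19, Jonas 28, Aisha 37. Eliminate Theo.
Round 4: Jonas 28, Aisha 56. Aisha has a majority.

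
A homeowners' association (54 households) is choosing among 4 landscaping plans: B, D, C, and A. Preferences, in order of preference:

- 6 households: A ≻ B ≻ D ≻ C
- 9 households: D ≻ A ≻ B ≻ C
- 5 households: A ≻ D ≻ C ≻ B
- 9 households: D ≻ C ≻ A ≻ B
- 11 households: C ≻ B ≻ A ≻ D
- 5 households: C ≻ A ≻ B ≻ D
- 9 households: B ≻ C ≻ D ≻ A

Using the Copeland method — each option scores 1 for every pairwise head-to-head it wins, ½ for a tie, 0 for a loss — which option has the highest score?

B: beats D; loses to C and A → score 1.
D: beats C; ties A; loses to B → score 1.5.
C: beats B and A; loses to D → score 2.
A: beats B; ties D; loses to C → score 1.5.
C has the best pairwise record.

C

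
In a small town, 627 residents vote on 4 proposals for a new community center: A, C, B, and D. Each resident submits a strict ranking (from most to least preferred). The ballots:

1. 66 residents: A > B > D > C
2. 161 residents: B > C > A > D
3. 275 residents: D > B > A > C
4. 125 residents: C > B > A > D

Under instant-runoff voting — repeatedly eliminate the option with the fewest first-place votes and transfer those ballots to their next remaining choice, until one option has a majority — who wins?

B

Round 1: A 66, C 125, B 161, D 275. Eliminate A.
Round 2: C 125, B 227, D 275. Eliminate C.
Round 3: B 352, D 275. B has a majority.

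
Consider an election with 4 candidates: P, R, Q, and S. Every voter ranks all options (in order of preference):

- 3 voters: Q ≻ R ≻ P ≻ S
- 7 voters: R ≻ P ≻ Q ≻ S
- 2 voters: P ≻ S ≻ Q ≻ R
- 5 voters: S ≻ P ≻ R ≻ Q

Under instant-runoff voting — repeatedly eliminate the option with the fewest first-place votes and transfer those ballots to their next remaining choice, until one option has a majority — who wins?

Round 1: P 2, R 7, Q 3, S 5. Eliminate P.
Round 2: R 7, Q 3, S 7. Eliminate Q.
Round 3: R 10, S 7. R has a majority.

R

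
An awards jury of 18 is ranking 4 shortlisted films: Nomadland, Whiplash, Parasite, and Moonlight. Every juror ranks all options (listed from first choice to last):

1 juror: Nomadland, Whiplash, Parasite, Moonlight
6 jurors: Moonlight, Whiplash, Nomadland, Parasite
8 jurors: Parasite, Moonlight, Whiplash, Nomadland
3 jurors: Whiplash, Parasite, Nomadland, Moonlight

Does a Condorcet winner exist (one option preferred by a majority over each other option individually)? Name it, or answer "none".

none

Checking pairwise contests:
Whiplash beats Nomadland 17–1.
Moonlight beats Whiplash 14–4.
Whiplash beats Parasite 10–8.
Parasite beats Moonlight 12–6.
Every option loses at least one head-to-head, so there is no Condorcet winner.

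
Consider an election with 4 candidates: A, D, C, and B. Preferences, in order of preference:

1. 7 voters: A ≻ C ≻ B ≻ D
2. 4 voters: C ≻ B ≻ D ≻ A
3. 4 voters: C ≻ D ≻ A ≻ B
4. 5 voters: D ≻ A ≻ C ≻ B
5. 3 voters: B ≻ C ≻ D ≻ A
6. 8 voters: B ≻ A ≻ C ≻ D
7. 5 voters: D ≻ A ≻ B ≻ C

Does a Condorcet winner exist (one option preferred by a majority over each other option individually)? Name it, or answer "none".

none

Checking pairwise contests:
D beats A 21–15.
C beats D 26–10.
A beats C 25–11.
A beats B 21–15.
Every option loses at least one head-to-head, so there is no Condorcet winner.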